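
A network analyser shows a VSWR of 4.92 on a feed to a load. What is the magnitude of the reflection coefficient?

|Γ| ≈ 0.662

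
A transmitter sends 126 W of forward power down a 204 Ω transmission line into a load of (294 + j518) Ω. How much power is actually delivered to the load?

P_delivered ≈ 58.5 W

|Γ| = |(90 + j518)/(498 + j518)| = 0.732
|Γ|² = 0.535
P_refl = |Γ|²·P_inc = 67.5 W, P_del = (1 − |Γ|²)·P_inc = 58.5 W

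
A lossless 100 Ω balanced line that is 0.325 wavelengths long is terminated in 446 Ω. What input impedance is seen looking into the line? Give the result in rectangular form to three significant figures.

βl = 2π × 0.325 = 117°
tan(βl) = tan(117°) = -1.96
Z_in = Z_0·(Z_L + jZ_0·tanβl)/(Z_0 + jZ_L·tanβl)
     = 100·(446 − j196)/(100 − j875)

Z_in ≈ 27.9 + j47.8 Ω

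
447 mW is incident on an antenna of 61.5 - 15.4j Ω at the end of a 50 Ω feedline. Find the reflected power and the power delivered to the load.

|Γ| = |(11.5 − j15.4)/(111.5 − j15.4)| = 0.171
|Γ|² = 0.0292
P_refl = |Γ|²·P_inc = 13 mW, P_del = (1 − |Γ|²)·P_inc = 434 mW

P_reflected ≈ 13 mW; P_delivered ≈ 434 mW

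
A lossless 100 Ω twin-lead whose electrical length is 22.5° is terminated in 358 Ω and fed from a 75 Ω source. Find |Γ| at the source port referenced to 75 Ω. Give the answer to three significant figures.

|Γ| ≈ 0.635

tan(βl) = 0.414
Z_in = Z_0·(Z_L + jZ_0·tanβl)/(Z_0 + jZ_L·tanβl) = 131 − j153 Ω
Γ_s = (Z_in − Z_s)/(Z_in + Z_s) = (56.1 − j153)/(206 − j153), |Γ_s| = 0.635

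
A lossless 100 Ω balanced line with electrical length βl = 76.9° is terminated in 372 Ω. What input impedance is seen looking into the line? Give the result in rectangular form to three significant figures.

Z_in ≈ 28.2 − j21.5 Ω

tan(βl) = tan(76.9°) = 4.3
Z_in = Z_0·(Z_L + jZ_0·tanβl)/(Z_0 + jZ_L·tanβl)
     = 100·(372 + j430)/(100 + j1600)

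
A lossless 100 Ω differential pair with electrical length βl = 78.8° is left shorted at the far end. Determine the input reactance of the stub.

tan(βl) = 5.05
For a shorted stub, Z_in = jZ_0·tan(βl)

X_in ≈ 505 Ω (inductive)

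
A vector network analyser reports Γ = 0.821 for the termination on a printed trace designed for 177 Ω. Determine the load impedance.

Z_L = Z_0·(1 + Γ)/(1 − Γ) = 177·(1.82)/(0.179)

Z_L ≈ 1800 Ω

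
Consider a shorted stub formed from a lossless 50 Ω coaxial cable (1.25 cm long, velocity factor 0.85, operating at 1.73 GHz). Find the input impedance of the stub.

λ = v/f = 0.85·c / 1.73 GHz = 0.147 m
βl = 2π·l/λ = 2π × 0.0848 = 30.5°
tan(βl) = 0.59
For a shorted stub, Z_in = jZ_0·tan(βl)

Z_in ≈ +j29.5 Ω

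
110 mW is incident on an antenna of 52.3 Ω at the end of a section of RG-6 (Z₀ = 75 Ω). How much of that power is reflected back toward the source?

P_reflected ≈ 3.5 mW

Γ = (52.3 − 75)/(52.3 + 75) = -0.178
|Γ|² = 0.0318
P_refl = |Γ|²·P_inc = 3.5 mW, P_del = (1 − |Γ|²)·P_inc = 107 mW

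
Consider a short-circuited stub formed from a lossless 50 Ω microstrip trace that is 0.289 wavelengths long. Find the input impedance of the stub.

Z_in ≈ −j200 Ω

βl = 2π × 0.289 = 104°
tan(βl) = -4
For a short-circuited stub, Z_in = jZ_0·tan(βl)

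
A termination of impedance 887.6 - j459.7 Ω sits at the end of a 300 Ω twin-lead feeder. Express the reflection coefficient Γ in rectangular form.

Γ ≈ 0.561 − j0.17

Γ = (Z_L − Z_0)/(Z_L + Z_0) = (587.6 − j459.7)/(1188 − j459.7)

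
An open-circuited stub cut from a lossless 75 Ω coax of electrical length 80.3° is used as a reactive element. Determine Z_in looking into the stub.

tan(βl) = 5.85
For an open-circuited stub, Z_in = −jZ_0·cot(βl) = −jZ_0/tan(βl)

Z_in ≈ −j12.8 Ω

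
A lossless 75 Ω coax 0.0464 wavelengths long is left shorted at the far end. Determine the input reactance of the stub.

βl = 2π × 0.0464 = 16.7°
tan(βl) = 0.3
For a shorted stub, Z_in = jZ_0·tan(βl)

X_in ≈ 22.5 Ω (inductive)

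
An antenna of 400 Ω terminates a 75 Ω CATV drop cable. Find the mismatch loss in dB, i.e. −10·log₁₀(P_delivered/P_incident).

mismatch loss ≈ 2.74 dB

Γ = (400 − 75)/(400 + 75) = 0.684
|Γ|² = 0.468, so P_del/P_inc = 1 − |Γ|² = 0.532
ML = −10·log₁₀(1 − |Γ|²)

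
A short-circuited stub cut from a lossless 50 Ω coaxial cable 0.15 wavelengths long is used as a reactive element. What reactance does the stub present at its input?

βl = 2π × 0.15 = 54°
tan(βl) = 1.38
For a short-circuited stub, Z_in = jZ_0·tan(βl)

X_in ≈ 68.8 Ω (inductive)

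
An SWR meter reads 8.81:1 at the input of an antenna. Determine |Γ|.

|Γ| ≈ 0.796

|Γ| = (S − 1)/(S + 1) = (8.81 − 1)/(8.81 + 1) = 7.81/9.81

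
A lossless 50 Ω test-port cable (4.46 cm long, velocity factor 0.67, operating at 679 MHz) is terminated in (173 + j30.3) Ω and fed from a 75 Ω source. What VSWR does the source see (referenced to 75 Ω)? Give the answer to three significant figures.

λ = v/f = 0.67·c / 679 MHz = 0.296 m
βl = 2π·l/λ = 2π × 0.151 = 54.2°
tan(βl) = 1.39
Z_in = Z_0·(Z_L + jZ_0·tanβl)/(Z_0 + jZ_L·tanβl) = 21.9 − j35.3 Ω
Γ_s = (Z_in − Z_s)/(Z_in + Z_s) = (-53.1 − j35.3)/(96.9 − j35.3), |Γ_s| = 0.618
VSWR = (1 + |Γ_s|)/(1 − |Γ_s|)

VSWR ≈ 4.23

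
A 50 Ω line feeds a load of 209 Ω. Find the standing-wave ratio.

VSWR ≈ 4.18

Γ = (209 − 50)/(209 + 50) = 0.614
VSWR = (1 + 0.614)/(1 − 0.614)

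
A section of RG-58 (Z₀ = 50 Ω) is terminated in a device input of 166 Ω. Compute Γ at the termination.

Γ = 0.537

Γ = (Z_L − Z_0)/(Z_L + Z_0) = (166 − 50)/(166 + 50) = 116/216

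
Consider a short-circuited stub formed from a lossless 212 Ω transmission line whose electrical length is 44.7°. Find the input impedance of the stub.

tan(βl) = 0.99
For a short-circuited stub, Z_in = jZ_0·tan(βl)

Z_in ≈ +j210 Ω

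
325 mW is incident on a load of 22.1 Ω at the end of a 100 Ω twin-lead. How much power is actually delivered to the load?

Γ = (22.1 − 100)/(22.1 + 100) = -0.638
|Γ|² = 0.407
P_refl = |Γ|²·P_inc = 132 mW, P_del = (1 − |Γ|²)·P_inc = 193 mW

P_delivered ≈ 193 mW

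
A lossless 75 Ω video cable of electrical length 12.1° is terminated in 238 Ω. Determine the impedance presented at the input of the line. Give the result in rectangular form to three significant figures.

Z_in ≈ 170 − j99.7 Ω

tan(βl) = tan(12.1°) = 0.214
Z_in = Z_0·(Z_L + jZ_0·tanβl)/(Z_0 + jZ_L·tanβl)
     = 75·(238 + j16.1)/(75 + j51)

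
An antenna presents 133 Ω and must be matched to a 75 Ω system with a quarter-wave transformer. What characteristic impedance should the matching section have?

Z_qwt ≈ 99.9 Ω

Z_qwt = √(Z_0·R_L) = √(75 × 133) = √9975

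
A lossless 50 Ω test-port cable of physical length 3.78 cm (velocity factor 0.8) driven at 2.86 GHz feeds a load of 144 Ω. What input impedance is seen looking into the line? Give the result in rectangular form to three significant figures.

λ = v/f = 0.8·c / 2.86 GHz = 0.0839 m
βl = 2π·l/λ = 2π × 0.45 = 162°
tan(βl) = tan(162°) = -0.322
Z_in = Z_0·(Z_L + jZ_0·tanβl)/(Z_0 + jZ_L·tanβl)
     = 50·(144 − j16.1)/(50 − j46.3)

Z_in ≈ 85.5 + j63.1 Ω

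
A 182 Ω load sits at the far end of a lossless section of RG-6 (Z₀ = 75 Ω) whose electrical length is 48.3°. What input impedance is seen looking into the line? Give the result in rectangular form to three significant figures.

tan(βl) = tan(48.3°) = 1.12
Z_in = Z_0·(Z_L + jZ_0·tanβl)/(Z_0 + jZ_L·tanβl)
     = 75·(182 + j84.2)/(75 + j204)

Z_in ≈ 48.9 − j48.9 Ω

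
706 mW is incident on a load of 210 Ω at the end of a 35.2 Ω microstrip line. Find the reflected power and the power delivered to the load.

P_reflected ≈ 359 mW; P_delivered ≈ 347 mW

Γ = (210 − 35.2)/(210 + 35.2) = 0.713
|Γ|² = 0.508
P_refl = |Γ|²·P_inc = 359 mW, P_del = (1 − |Γ|²)·P_inc = 347 mW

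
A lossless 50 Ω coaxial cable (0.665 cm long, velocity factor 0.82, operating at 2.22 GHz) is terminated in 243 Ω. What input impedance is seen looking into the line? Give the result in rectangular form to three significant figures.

Z_in ≈ 59.8 − j95.2 Ω

λ = v/f = 0.82·c / 2.22 GHz = 0.111 m
βl = 2π·l/λ = 2π × 0.06 = 21.6°
tan(βl) = tan(21.6°) = 0.396
Z_in = Z_0·(Z_L + jZ_0·tanβl)/(Z_0 + jZ_L·tanβl)
     = 50·(243 + j19.8)/(50 + j96.2)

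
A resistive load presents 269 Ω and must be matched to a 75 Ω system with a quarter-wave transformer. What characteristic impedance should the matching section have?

Z_qwt = √(Z_0·R_L) = √(75 × 269) = √20180

Z_qwt ≈ 142 Ω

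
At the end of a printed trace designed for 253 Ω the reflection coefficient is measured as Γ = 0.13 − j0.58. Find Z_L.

Z_L ≈ 150 − j268 Ω

Z_L = Z_0·(1 + Γ)/(1 − Γ) = 253·(1.13 − j0.58)/(0.87 + j0.58)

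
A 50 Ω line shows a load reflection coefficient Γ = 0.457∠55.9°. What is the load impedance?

Z_L ≈ 56.8 + j54.3 Ω

Z_L = Z_0·(1 + Γ)/(1 − Γ) = 50·(1.26 + j0.378)/(0.744 − j0.378)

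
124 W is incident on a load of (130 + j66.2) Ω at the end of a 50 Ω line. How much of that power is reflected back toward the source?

P_reflected ≈ 36.3 W

|Γ| = |(80 + j66.2)/(180 + j66.2)| = 0.541
|Γ|² = 0.293
P_refl = |Γ|²·P_inc = 36.3 W, P_del = (1 − |Γ|²)·P_inc = 87.7 W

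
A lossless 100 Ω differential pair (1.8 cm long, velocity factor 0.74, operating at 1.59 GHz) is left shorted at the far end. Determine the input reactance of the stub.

λ = v/f = 0.74·c / 1.59 GHz = 0.14 m
βl = 2π·l/λ = 2π × 0.129 = 46.4°
tan(βl) = 1.05
For a shorted stub, Z_in = jZ_0·tan(βl)

X_in ≈ 105 Ω (inductive)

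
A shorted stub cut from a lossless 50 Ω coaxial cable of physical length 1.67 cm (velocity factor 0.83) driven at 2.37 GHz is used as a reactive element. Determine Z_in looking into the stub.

Z_in ≈ +j77.7 Ω

λ = v/f = 0.83·c / 2.37 GHz = 0.105 m
βl = 2π·l/λ = 2π × 0.159 = 57.2°
tan(βl) = 1.55
For a shorted stub, Z_in = jZ_0·tan(βl)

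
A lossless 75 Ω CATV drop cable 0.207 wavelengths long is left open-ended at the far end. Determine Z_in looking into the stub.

Z_in ≈ −j20.8 Ω

βl = 2π × 0.207 = 74.5°
tan(βl) = 3.61
For an open-ended stub, Z_in = −jZ_0·cot(βl) = −jZ_0/tan(βl)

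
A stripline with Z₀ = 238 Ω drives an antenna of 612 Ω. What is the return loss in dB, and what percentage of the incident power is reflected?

RL ≈ 7.13 dB; 19.4% of incident power reflected

Γ = (612 − 238)/(612 + 238) = 0.44
RL = −20·log₁₀(0.44) = 7.13 dB
P_refl/P_inc = |Γ|² = 0.194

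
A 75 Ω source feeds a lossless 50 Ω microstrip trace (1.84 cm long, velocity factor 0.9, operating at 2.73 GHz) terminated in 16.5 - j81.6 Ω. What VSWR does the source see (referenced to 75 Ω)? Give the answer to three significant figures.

VSWR ≈ 16.8

λ = v/f = 0.9·c / 2.73 GHz = 0.0989 m
βl = 2π·l/λ = 2π × 0.186 = 67°
tan(βl) = 2.35
Z_in = Z_0·(Z_L + jZ_0·tanβl)/(Z_0 + jZ_L·tanβl) = 4.49 + j6.73 Ω
Γ_s = (Z_in − Z_s)/(Z_in + Z_s) = (-70.5 + j6.73)/(79.5 + j6.73), |Γ_s| = 0.888
VSWR = (1 + |Γ_s|)/(1 − |Γ_s|)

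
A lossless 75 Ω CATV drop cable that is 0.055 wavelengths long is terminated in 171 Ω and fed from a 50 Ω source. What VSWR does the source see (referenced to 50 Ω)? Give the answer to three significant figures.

βl = 2π × 0.055 = 19.8°
tan(βl) = 0.36
Z_in = Z_0·(Z_L + jZ_0·tanβl)/(Z_0 + jZ_L·tanβl) = 115 − j67.7 Ω
Γ_s = (Z_in − Z_s)/(Z_in + Z_s) = (65.4 − j67.7)/(165 − j67.7), |Γ_s| = 0.527
VSWR = (1 + |Γ_s|)/(1 − |Γ_s|)

VSWR ≈ 3.23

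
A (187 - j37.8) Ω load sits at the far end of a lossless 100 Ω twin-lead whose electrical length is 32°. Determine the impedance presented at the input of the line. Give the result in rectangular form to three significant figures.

tan(βl) = tan(32°) = 0.625
Z_in = Z_0·(Z_L + jZ_0·tanβl)/(Z_0 + jZ_L·tanβl)
     = 100·(187 + j24.7)/(124 + j117)

Z_in ≈ 89.9 − j65 Ω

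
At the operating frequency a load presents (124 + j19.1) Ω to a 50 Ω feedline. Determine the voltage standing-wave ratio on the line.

VSWR ≈ 2.55

Γ = (Z_L − Z_0)/(Z_L + Z_0) = (74 + j19.1)/(174 + j19.1)
|Γ| = 76.4/175 = 0.437
VSWR = (1 + |Γ|)/(1 − |Γ|) = 1.44/0.563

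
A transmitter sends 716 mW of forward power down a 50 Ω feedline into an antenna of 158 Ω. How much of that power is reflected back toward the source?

Γ = (158 − 50)/(158 + 50) = 0.519
|Γ|² = 0.27
P_refl = |Γ|²·P_inc = 193 mW, P_del = (1 − |Γ|²)·P_inc = 523 mW

P_reflected ≈ 193 mW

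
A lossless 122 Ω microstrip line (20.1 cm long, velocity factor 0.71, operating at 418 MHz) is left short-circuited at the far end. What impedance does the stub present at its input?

λ = v/f = 0.71·c / 418 MHz = 0.51 m
βl = 2π·l/λ = 2π × 0.394 = 142°
tan(βl) = -0.781
For a short-circuited stub, Z_in = jZ_0·tan(βl)

Z_in ≈ −j95.3 Ω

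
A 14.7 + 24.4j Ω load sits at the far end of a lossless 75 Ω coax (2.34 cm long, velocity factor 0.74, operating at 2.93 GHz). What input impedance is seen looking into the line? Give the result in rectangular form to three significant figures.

Z_in ≈ 30.9 − j83.4 Ω

λ = v/f = 0.74·c / 2.93 GHz = 0.0758 m
βl = 2π·l/λ = 2π × 0.309 = 111°
tan(βl) = tan(111°) = -2.58
Z_in = Z_0·(Z_L + jZ_0·tanβl)/(Z_0 + jZ_L·tanβl)
     = 75·(14.7 − j169)/(138 − j37.9)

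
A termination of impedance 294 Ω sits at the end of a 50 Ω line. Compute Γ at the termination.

Γ = (Z_L − Z_0)/(Z_L + Z_0) = (294 − 50)/(294 + 50) = 244/344

Γ = 0.709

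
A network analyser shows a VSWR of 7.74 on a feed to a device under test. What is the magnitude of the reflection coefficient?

|Γ| ≈ 0.771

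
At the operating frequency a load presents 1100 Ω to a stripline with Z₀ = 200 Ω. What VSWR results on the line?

Γ = (1100 − 200)/(1100 + 200) = 0.692
VSWR = (1 + 0.692)/(1 − 0.692)

VSWR ≈ 5.5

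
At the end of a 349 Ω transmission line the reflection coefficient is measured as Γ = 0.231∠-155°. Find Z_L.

Z_L ≈ 224 − j46.3 Ω

Z_L = Z_0·(1 + Γ)/(1 − Γ) = 349·(0.791 − j0.0976)/(1.21 + j0.0976)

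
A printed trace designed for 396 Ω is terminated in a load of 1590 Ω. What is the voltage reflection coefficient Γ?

Γ = 0.601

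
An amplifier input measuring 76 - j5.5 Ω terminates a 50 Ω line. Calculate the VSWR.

VSWR ≈ 1.53

Γ = (Z_L − Z_0)/(Z_L + Z_0) = (26 − j5.5)/(126 − j5.5)
|Γ| = 26.6/126 = 0.211
VSWR = (1 + |Γ|)/(1 − |Γ|) = 1.21/0.789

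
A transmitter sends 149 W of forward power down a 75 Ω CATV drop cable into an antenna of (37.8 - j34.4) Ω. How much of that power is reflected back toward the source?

|Γ| = |(-37.2 − j34.4)/(112.8 − j34.4)| = 0.43
|Γ|² = 0.185
P_refl = |Γ|²·P_inc = 27.5 W, P_del = (1 − |Γ|²)·P_inc = 121 W

P_reflected ≈ 27.5 W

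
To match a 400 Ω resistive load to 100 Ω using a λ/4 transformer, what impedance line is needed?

Z_qwt = √(Z_0·R_L) = √(100 × 400) = √40000

Z_qwt ≈ 200 Ω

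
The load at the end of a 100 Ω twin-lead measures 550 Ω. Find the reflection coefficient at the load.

Γ = 0.692

Γ = (Z_L − Z_0)/(Z_L + Z_0) = (550 − 100)/(550 + 100) = 450/650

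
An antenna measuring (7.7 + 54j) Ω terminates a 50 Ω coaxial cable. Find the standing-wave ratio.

VSWR ≈ 14.2

Γ = (Z_L − Z_0)/(Z_L + Z_0) = (-42.3 + j54)/(57.7 + j54)
|Γ| = 68.6/79 = 0.868
VSWR = (1 + |Γ|)/(1 − |Γ|) = 1.87/0.132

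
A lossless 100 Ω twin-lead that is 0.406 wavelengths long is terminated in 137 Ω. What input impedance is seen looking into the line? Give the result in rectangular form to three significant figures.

Z_in ≈ 108 + j31.9 Ω

βl = 2π × 0.406 = 146°
tan(βl) = tan(146°) = -0.67
Z_in = Z_0·(Z_L + jZ_0·tanβl)/(Z_0 + jZ_L·tanβl)
     = 100·(137 − j67)/(100 − j91.9)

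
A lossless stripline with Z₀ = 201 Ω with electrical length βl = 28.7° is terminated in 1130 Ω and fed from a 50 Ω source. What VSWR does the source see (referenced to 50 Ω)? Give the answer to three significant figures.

VSWR ≈ 17.9

tan(βl) = 0.547
Z_in = Z_0·(Z_L + jZ_0·tanβl)/(Z_0 + jZ_L·tanβl) = 140 − j322 Ω
Γ_s = (Z_in − Z_s)/(Z_in + Z_s) = (90.2 − j322)/(190 − j322), |Γ_s| = 0.894
VSWR = (1 + |Γ_s|)/(1 − |Γ_s|)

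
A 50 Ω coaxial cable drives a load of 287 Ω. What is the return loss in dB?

RL ≈ 3.06 dB

Γ = (287 − 50)/(287 + 50) = 0.703
RL = −20·log₁₀|Γ| = −20·log₁₀(0.703)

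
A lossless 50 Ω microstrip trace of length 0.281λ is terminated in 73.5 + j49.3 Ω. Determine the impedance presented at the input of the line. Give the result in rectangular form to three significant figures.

Z_in ≈ 21.4 − j7.4 Ω

βl = 2π × 0.281 = 101°
tan(βl) = tan(101°) = -5.07
Z_in = Z_0·(Z_L + jZ_0·tanβl)/(Z_0 + jZ_L·tanβl)
     = 50·(73.5 − j204)/(300 − j373)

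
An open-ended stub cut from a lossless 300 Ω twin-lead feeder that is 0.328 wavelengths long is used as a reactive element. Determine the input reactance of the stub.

X_in ≈ 160 Ω (inductive)

βl = 2π × 0.328 = 118°
tan(βl) = -1.87
For an open-ended stub, Z_in = −jZ_0·cot(βl) = −jZ_0/tan(βl)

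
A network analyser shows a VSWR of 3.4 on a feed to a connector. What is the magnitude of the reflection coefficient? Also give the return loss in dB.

|Γ| = (S − 1)/(S + 1) = (3.4 − 1)/(3.4 + 1) = 2.4/4.4
RL = −20·log₁₀|Γ| = −20·log₁₀(0.545)

|Γ| ≈ 0.545; return loss ≈ 5.26 dB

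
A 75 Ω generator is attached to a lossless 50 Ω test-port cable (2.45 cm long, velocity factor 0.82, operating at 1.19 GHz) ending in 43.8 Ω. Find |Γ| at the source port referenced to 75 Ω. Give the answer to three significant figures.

λ = v/f = 0.82·c / 1.19 GHz = 0.207 m
βl = 2π·l/λ = 2π × 0.119 = 42.7°
tan(βl) = 0.922
Z_in = Z_0·(Z_L + jZ_0·tanβl)/(Z_0 + jZ_L·tanβl) = 49 + j6.49 Ω
Γ_s = (Z_in − Z_s)/(Z_in + Z_s) = (-26 + j6.49)/(124 + j6.49), |Γ_s| = 0.215

|Γ| ≈ 0.215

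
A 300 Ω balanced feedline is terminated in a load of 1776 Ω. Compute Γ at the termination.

Γ = 0.711

Γ = (Z_L − Z_0)/(Z_L + Z_0) = (1776 − 300)/(1776 + 300) = 1476/2076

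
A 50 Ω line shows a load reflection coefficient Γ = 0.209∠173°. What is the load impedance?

Z_L = Z_0·(1 + Γ)/(1 − Γ) = 50·(0.793 + j0.0255)/(1.21 − j0.0255)

Z_L ≈ 32.8 + j1.75 Ω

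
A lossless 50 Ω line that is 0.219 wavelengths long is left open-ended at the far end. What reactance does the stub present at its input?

X_in ≈ -9.86 Ω (capacitive)

βl = 2π × 0.219 = 78.8°
tan(βl) = 5.07
For an open-ended stub, Z_in = −jZ_0·cot(βl) = −jZ_0/tan(βl)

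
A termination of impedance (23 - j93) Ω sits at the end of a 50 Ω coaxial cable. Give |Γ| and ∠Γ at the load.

Γ = (Z_L − Z_0)/(Z_L + Z_0) = (-27 − j93)/(73 − j93)
|Γ| = 96.8/118 = 0.819

Γ ≈ 0.819 ∠ -54.3°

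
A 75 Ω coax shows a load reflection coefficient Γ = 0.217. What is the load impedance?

Z_L ≈ 117 Ω

Z_L = Z_0·(1 + Γ)/(1 − Γ) = 75·(1.22)/(0.783)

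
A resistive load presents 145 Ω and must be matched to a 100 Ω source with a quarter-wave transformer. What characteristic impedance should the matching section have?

Z_qwt ≈ 120 Ω

Z_qwt = √(Z_0·R_L) = √(100 × 145) = √14500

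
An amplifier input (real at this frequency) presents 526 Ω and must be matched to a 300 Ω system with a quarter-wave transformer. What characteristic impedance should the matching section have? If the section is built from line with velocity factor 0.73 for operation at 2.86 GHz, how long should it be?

Z_qwt ≈ 397 Ω; length ≈ 1.91 cm

Z_qwt = √(Z_0·R_L) = √(300 × 526) = √157800
λ = 0.73·c/f = 0.0766 m, so l = λ/4 = 0.0191 m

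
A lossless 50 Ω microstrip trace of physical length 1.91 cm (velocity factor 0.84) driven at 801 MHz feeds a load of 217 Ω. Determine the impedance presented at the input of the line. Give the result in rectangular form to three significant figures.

Z_in ≈ 62.5 − j88.8 Ω

λ = v/f = 0.84·c / 801 MHz = 0.315 m
βl = 2π·l/λ = 2π × 0.0607 = 21.9°
tan(βl) = tan(21.9°) = 0.401
Z_in = Z_0·(Z_L + jZ_0·tanβl)/(Z_0 + jZ_L·tanβl)
     = 50·(217 + j20.1)/(50 + j87)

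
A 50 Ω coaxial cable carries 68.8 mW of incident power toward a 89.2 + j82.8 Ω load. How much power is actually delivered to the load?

P_delivered ≈ 46.8 mW

|Γ| = |(39.2 + j82.8)/(139.2 + j82.8)| = 0.566
|Γ|² = 0.32
P_refl = |Γ|²·P_inc = 22 mW, P_del = (1 − |Γ|²)·P_inc = 46.8 mW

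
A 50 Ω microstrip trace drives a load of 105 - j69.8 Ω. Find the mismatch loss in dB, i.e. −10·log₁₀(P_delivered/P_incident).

Γ = (55 − j69.8)/(155 − j69.8), |Γ| = 0.523
|Γ|² = 0.273, so P_del/P_inc = 1 − |Γ|² = 0.727
ML = −10·log₁₀(1 − |Γ|²)

mismatch loss ≈ 1.39 dB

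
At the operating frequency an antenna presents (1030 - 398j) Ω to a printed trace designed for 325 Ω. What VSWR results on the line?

VSWR ≈ 3.69

Γ = (Z_L − Z_0)/(Z_L + Z_0) = (705 − j398)/(1355 − j398)
|Γ| = 810/1410 = 0.573
VSWR = (1 + |Γ|)/(1 − |Γ|) = 1.57/0.427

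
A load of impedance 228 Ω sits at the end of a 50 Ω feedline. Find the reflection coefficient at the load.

Γ = 0.64

Γ = (Z_L − Z_0)/(Z_L + Z_0) = (228 − 50)/(228 + 50) = 178/278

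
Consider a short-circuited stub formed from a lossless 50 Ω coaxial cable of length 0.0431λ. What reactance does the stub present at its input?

X_in ≈ 13.9 Ω (inductive)

βl = 2π × 0.0431 = 15.5°
tan(βl) = 0.278
For a short-circuited stub, Z_in = jZ_0·tan(βl)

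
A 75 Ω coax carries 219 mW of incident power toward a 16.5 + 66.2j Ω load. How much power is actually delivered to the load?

|Γ| = |(-58.5 + j66.2)/(91.5 + j66.2)| = 0.782
|Γ|² = 0.612
P_refl = |Γ|²·P_inc = 134 mW, P_del = (1 − |Γ|²)·P_inc = 85 mW

P_delivered ≈ 85 mW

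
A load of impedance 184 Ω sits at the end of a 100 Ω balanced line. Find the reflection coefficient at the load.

Γ = 0.296

Γ = (Z_L − Z_0)/(Z_L + Z_0) = (184 − 100)/(184 + 100) = 84/284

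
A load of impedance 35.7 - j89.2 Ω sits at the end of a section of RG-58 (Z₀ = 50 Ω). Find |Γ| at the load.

Γ = (Z_L − Z_0)/(Z_L + Z_0) = (-14.3 − j89.2)/(85.7 − j89.2)
|Γ| = 90.3/124

|Γ| ≈ 0.73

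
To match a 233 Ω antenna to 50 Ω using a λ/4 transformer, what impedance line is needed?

Z_qwt = √(Z_0·R_L) = √(50 × 233) = √11650

Z_qwt ≈ 108 Ω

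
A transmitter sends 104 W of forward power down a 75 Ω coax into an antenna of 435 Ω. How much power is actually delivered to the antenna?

P_delivered ≈ 52.2 W

Γ = (435 − 75)/(435 + 75) = 0.706
|Γ|² = 0.498
P_refl = |Γ|²·P_inc = 51.8 W, P_del = (1 − |Γ|²)·P_inc = 52.2 W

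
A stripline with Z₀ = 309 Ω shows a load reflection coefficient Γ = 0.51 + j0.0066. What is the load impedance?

Z_L ≈ 952 + j17 Ω

Z_L = Z_0·(1 + Γ)/(1 − Γ) = 309·(1.51 + j0.0066)/(0.49 − j0.0066)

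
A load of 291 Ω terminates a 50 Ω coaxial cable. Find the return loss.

Γ = (291 − 50)/(291 + 50) = 0.707
RL = −20·log₁₀|Γ| = −20·log₁₀(0.707)

RL ≈ 3.01 dB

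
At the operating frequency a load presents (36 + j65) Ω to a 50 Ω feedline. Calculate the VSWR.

VSWR ≈ 4.22

Γ = (Z_L − Z_0)/(Z_L + Z_0) = (-14 + j65)/(86 + j65)
|Γ| = 66.5/108 = 0.617
VSWR = (1 + |Γ|)/(1 − |Γ|) = 1.62/0.383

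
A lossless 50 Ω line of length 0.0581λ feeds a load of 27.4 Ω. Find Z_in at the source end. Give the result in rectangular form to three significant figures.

Z_in ≈ 30.1 + j12.8 Ω

βl = 2π × 0.0581 = 20.9°
tan(βl) = tan(20.9°) = 0.382
Z_in = Z_0·(Z_L + jZ_0·tanβl)/(Z_0 + jZ_L·tanβl)
     = 50·(27.4 + j19.1)/(50 + j10.5)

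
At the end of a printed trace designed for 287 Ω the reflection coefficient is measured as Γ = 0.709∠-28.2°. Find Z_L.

Z_L ≈ 564 − j760 Ω

Z_L = Z_0·(1 + Γ)/(1 − Γ) = 287·(1.62 − j0.335)/(0.375 + j0.335)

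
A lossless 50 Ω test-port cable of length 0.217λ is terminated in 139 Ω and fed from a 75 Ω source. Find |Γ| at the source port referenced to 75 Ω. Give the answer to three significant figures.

|Γ| ≈ 0.606

βl = 2π × 0.217 = 78.1°
tan(βl) = 4.75
Z_in = Z_0·(Z_L + jZ_0·tanβl)/(Z_0 + jZ_L·tanβl) = 18.7 − j9.11 Ω
Γ_s = (Z_in − Z_s)/(Z_in + Z_s) = (-56.3 − j9.11)/(93.7 − j9.11), |Γ_s| = 0.606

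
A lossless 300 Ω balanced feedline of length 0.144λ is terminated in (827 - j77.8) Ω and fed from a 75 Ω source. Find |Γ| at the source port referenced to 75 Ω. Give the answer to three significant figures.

|Γ| ≈ 0.67

βl = 2π × 0.144 = 51.8°
tan(βl) = 1.27
Z_in = Z_0·(Z_L + jZ_0·tanβl)/(Z_0 + jZ_L·tanβl) = 154 − j177 Ω
Γ_s = (Z_in − Z_s)/(Z_in + Z_s) = (78.9 − j177)/(229 − j177), |Γ_s| = 0.67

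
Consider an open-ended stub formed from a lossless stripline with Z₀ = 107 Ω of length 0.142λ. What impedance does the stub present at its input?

Z_in ≈ −j86.3 Ω

βl = 2π × 0.142 = 51.1°
tan(βl) = 1.24
For an open-ended stub, Z_in = −jZ_0·cot(βl) = −jZ_0/tan(βl)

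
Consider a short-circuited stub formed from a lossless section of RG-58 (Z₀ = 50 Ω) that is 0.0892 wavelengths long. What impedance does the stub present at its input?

Z_in ≈ +j31.4 Ω

βl = 2π × 0.0892 = 32.1°
tan(βl) = 0.628
For a short-circuited stub, Z_in = jZ_0·tan(βl)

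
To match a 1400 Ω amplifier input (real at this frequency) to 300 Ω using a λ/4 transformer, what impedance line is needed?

Z_qwt = √(Z_0·R_L) = √(300 × 1400) = √420000

Z_qwt ≈ 648 Ω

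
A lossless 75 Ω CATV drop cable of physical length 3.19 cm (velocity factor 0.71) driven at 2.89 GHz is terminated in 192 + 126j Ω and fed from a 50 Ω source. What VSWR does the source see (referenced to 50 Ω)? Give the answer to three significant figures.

λ = v/f = 0.71·c / 2.89 GHz = 0.0737 m
βl = 2π·l/λ = 2π × 0.433 = 156°
tan(βl) = -0.449
Z_in = Z_0·(Z_L + jZ_0·tanβl)/(Z_0 + jZ_L·tanβl) = 52.4 + j87 Ω
Γ_s = (Z_in − Z_s)/(Z_in + Z_s) = (2.44 + j87)/(102 + j87), |Γ_s| = 0.648
VSWR = (1 + |Γ_s|)/(1 − |Γ_s|)

VSWR ≈ 4.67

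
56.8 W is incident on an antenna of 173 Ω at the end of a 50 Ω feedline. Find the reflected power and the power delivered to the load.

P_reflected ≈ 17.3 W; P_delivered ≈ 39.5 W

Γ = (173 − 50)/(173 + 50) = 0.552
|Γ|² = 0.304
P_refl = |Γ|²·P_inc = 17.3 W, P_del = (1 − |Γ|²)·P_inc = 39.5 W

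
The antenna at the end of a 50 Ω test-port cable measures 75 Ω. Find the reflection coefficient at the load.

Γ = (Z_L − Z_0)/(Z_L + Z_0) = (75 − 50)/(75 + 50) = 25/125

Γ = 0.2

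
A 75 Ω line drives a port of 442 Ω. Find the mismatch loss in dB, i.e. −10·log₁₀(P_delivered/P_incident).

Γ = (442 − 75)/(442 + 75) = 0.71
|Γ|² = 0.504, so P_del/P_inc = 1 − |Γ|² = 0.496
ML = −10·log₁₀(1 − |Γ|²)

mismatch loss ≈ 3.04 dB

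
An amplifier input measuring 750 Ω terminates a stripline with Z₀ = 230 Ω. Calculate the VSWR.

Γ = (750 − 230)/(750 + 230) = 0.531
VSWR = (1 + 0.531)/(1 − 0.531)

VSWR ≈ 3.26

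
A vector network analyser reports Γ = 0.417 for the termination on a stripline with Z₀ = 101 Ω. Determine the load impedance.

Z_L ≈ 245 Ω

Z_L = Z_0·(1 + Γ)/(1 − Γ) = 101·(1.42)/(0.583)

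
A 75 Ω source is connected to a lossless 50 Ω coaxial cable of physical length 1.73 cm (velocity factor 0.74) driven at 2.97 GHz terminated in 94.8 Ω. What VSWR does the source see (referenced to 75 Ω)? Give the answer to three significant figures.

VSWR ≈ 2.83

λ = v/f = 0.74·c / 2.97 GHz = 0.0747 m
βl = 2π·l/λ = 2π × 0.231 = 83.3°
tan(βl) = 8.54
Z_in = Z_0·(Z_L + jZ_0·tanβl)/(Z_0 + jZ_L·tanβl) = 26.6 − j4.21 Ω
Γ_s = (Z_in − Z_s)/(Z_in + Z_s) = (-48.4 − j4.21)/(102 − j4.21), |Γ_s| = 0.477
VSWR = (1 + |Γ_s|)/(1 − |Γ_s|)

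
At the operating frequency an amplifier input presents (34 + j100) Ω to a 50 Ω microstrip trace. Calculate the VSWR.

VSWR ≈ 7.91

Γ = (Z_L − Z_0)/(Z_L + Z_0) = (-16 + j100)/(84 + j100)
|Γ| = 101/131 = 0.775
VSWR = (1 + |Γ|)/(1 − |Γ|) = 1.78/0.225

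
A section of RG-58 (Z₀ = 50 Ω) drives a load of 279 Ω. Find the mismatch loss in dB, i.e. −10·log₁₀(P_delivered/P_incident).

Γ = (279 − 50)/(279 + 50) = 0.696
|Γ|² = 0.484, so P_del/P_inc = 1 − |Γ|² = 0.516
ML = −10·log₁₀(1 − |Γ|²)

mismatch loss ≈ 2.88 dB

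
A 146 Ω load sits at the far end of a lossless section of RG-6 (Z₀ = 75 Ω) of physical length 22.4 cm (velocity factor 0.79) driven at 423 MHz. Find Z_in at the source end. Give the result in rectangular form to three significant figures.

λ = v/f = 0.79·c / 423 MHz = 0.56 m
βl = 2π·l/λ = 2π × 0.4 = 144°
tan(βl) = tan(144°) = -0.728
Z_in = Z_0·(Z_L + jZ_0·tanβl)/(Z_0 + jZ_L·tanβl)
     = 75·(146 − j54.6)/(75 − j106)

Z_in ≈ 74.2 + j50.6 Ω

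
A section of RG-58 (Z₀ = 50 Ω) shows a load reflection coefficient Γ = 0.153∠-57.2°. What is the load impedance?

Z_L = Z_0·(1 + Γ)/(1 − Γ) = 50·(1.08 − j0.129)/(0.917 + j0.129)

Z_L ≈ 56.9 − j15 Ω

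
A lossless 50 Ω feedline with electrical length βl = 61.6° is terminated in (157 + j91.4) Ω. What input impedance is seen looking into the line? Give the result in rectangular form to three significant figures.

tan(βl) = tan(61.6°) = 1.85
Z_in = Z_0·(Z_L + jZ_0·tanβl)/(Z_0 + jZ_L·tanβl)
     = 50·(157 + j184)/(-119 + j290)

Z_in ≈ 17.6 − j34.3 Ω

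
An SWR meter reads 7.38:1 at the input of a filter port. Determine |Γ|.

|Γ| ≈ 0.761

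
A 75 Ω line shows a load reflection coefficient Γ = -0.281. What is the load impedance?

Z_L = Z_0·(1 + Γ)/(1 − Γ) = 75·(0.719)/(1.28)

Z_L ≈ 42.1 Ω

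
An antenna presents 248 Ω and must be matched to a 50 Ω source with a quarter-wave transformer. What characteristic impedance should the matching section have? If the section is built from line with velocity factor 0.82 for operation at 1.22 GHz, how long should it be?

Z_qwt ≈ 111 Ω; length ≈ 5.04 cm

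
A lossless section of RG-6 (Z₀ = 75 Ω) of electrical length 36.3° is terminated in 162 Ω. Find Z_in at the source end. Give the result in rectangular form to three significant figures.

Z_in ≈ 70.9 − j57.4 Ω

tan(βl) = tan(36.3°) = 0.735
Z_in = Z_0·(Z_L + jZ_0·tanβl)/(Z_0 + jZ_L·tanβl)
     = 75·(162 + j55.1)/(75 + j119)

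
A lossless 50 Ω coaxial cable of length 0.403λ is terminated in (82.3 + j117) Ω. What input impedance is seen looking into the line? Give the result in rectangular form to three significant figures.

Z_in ≈ 14.8 + j37.6 Ω

βl = 2π × 0.403 = 145°
tan(βl) = tan(145°) = -0.698
Z_in = Z_0·(Z_L + jZ_0·tanβl)/(Z_0 + jZ_L·tanβl)
     = 50·(82.3 + j82.1)/(132 − j57.5)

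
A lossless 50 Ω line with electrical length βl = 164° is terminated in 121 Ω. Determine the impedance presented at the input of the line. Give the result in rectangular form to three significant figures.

tan(βl) = tan(164°) = -0.287
Z_in = Z_0·(Z_L + jZ_0·tanβl)/(Z_0 + jZ_L·tanβl)
     = 50·(121 − j14.3)/(50 − j34.7)

Z_in ≈ 88.4 + j47 Ω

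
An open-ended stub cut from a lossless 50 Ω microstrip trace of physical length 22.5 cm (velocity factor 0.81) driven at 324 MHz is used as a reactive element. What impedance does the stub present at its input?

λ = v/f = 0.81·c / 324 MHz = 0.75 m
βl = 2π·l/λ = 2π × 0.3 = 108°
tan(βl) = -3.08
For an open-ended stub, Z_in = −jZ_0·cot(βl) = −jZ_0/tan(βl)

Z_in ≈ +j16.2 Ω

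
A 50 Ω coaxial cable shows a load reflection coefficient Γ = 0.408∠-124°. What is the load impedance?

Z_L ≈ 25.7 − j20.8 Ω

Z_L = Z_0·(1 + Γ)/(1 − Γ) = 50·(0.772 − j0.338)/(1.23 + j0.338)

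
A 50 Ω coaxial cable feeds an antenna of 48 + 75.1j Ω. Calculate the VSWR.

Γ = (Z_L − Z_0)/(Z_L + Z_0) = (-2 + j75.1)/(98 + j75.1)
|Γ| = 75.1/123 = 0.608
VSWR = (1 + |Γ|)/(1 − |Γ|) = 1.61/0.392

VSWR ≈ 4.11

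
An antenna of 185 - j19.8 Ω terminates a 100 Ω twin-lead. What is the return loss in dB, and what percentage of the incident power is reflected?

Γ = (85 − j19.8)/(285 − j19.8), |Γ| = 0.305
RL = −20·log₁₀(0.305) = 10.3 dB
P_refl/P_inc = |Γ|² = 0.0933

RL ≈ 10.3 dB; 9.33% of incident power reflected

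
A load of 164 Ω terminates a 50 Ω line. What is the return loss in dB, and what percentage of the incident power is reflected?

RL ≈ 5.47 dB; 28.4% of incident power reflected

Γ = (164 − 50)/(164 + 50) = 0.533
RL = −20·log₁₀(0.533) = 5.47 dB
P_refl/P_inc = |Γ|² = 0.284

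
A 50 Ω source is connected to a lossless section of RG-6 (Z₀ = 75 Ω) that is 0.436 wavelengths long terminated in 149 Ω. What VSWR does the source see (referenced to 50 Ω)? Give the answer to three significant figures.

VSWR ≈ 2.76

βl = 2π × 0.436 = 157°
tan(βl) = -0.425
Z_in = Z_0·(Z_L + jZ_0·tanβl)/(Z_0 + jZ_L·tanβl) = 103 + j54.8 Ω
Γ_s = (Z_in − Z_s)/(Z_in + Z_s) = (52.7 + j54.8)/(153 + j54.8), |Γ_s| = 0.469
VSWR = (1 + |Γ_s|)/(1 − |Γ_s|)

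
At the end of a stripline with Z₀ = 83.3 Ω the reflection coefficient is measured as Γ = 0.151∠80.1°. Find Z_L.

Z_L = Z_0·(1 + Γ)/(1 − Γ) = 83.3·(1.03 + j0.149)/(0.974 − j0.149)

Z_L ≈ 83.8 + j25.5 Ω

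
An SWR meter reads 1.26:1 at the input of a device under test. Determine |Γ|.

|Γ| ≈ 0.115

|Γ| = (S − 1)/(S + 1) = (1.26 − 1)/(1.26 + 1) = 0.26/2.26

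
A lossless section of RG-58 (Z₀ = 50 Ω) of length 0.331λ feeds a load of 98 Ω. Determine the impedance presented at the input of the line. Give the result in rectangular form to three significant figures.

βl = 2π × 0.331 = 119°
tan(βl) = tan(119°) = -1.79
Z_in = Z_0·(Z_L + jZ_0·tanβl)/(Z_0 + jZ_L·tanβl)
     = 50·(98 − j89.6)/(50 − j176)

Z_in ≈ 30.9 + j19.1 Ω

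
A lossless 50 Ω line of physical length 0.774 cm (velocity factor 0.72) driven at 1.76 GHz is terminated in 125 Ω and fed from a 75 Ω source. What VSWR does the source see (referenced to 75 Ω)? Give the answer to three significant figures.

λ = v/f = 0.72·c / 1.76 GHz = 0.123 m
βl = 2π·l/λ = 2π × 0.0631 = 22.7°
tan(βl) = 0.418
Z_in = Z_0·(Z_L + jZ_0·tanβl)/(Z_0 + jZ_L·tanβl) = 70.1 − j52.4 Ω
Γ_s = (Z_in − Z_s)/(Z_in + Z_s) = (-4.86 − j52.4)/(145 − j52.4), |Γ_s| = 0.341
VSWR = (1 + |Γ_s|)/(1 − |Γ_s|)

VSWR ≈ 2.04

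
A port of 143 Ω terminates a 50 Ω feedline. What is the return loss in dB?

Γ = (143 − 50)/(143 + 50) = 0.482
RL = −20·log₁₀|Γ| = −20·log₁₀(0.482)

RL ≈ 6.34 dB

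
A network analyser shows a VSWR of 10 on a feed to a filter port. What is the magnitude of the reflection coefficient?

|Γ| = (S − 1)/(S + 1) = (10 − 1)/(10 + 1) = 9/11

|Γ| ≈ 0.818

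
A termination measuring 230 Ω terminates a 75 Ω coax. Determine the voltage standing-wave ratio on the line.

VSWR ≈ 3.07

Γ = (230 − 75)/(230 + 75) = 0.508
VSWR = (1 + 0.508)/(1 − 0.508)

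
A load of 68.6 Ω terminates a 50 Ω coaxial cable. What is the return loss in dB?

Γ = (68.6 − 50)/(68.6 + 50) = 0.157
RL = −20·log₁₀|Γ| = −20·log₁₀(0.157)

RL ≈ 16.1 dB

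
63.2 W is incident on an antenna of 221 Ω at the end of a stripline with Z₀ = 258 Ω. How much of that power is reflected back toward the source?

Γ = (221 − 258)/(221 + 258) = -0.0772
|Γ|² = 0.00597
P_refl = |Γ|²·P_inc = 0.377 W, P_del = (1 − |Γ|²)·P_inc = 62.8 W

P_reflected ≈ 0.377 W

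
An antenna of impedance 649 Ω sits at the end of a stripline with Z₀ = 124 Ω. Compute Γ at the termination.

Γ = 0.679

Γ = (Z_L − Z_0)/(Z_L + Z_0) = (649 − 124)/(649 + 124) = 525/773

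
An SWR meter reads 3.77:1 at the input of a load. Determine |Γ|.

|Γ| ≈ 0.581

|Γ| = (S − 1)/(S + 1) = (3.77 − 1)/(3.77 + 1) = 2.77/4.77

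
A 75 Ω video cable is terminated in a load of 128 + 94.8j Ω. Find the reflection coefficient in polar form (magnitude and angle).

Γ ≈ 0.485 ∠ 35.8°

Γ = (Z_L − Z_0)/(Z_L + Z_0) = (53 + j94.8)/(203 + j94.8)
|Γ| = 109/224 = 0.485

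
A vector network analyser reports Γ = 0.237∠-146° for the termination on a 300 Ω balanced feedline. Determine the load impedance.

Z_L ≈ 195 − j54.9 Ω

Z_L = Z_0·(1 + Γ)/(1 − Γ) = 300·(0.804 − j0.133)/(1.2 + j0.133)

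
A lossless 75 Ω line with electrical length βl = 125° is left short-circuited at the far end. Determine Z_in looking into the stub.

Z_in ≈ −j107 Ω

tan(βl) = -1.43
For a short-circuited stub, Z_in = jZ_0·tan(βl)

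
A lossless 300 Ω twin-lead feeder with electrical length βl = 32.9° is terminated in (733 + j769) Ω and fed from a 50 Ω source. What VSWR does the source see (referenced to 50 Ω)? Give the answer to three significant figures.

tan(βl) = 0.647
Z_in = Z_0·(Z_L + jZ_0·tanβl)/(Z_0 + jZ_L·tanβl) = 355 − j611 Ω
Γ_s = (Z_in − Z_s)/(Z_in + Z_s) = (305 − j611)/(405 − j611), |Γ_s| = 0.932
VSWR = (1 + |Γ_s|)/(1 − |Γ_s|)

VSWR ≈ 28.3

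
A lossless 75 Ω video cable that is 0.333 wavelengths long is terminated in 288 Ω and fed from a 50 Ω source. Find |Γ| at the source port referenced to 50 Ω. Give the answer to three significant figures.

βl = 2π × 0.333 = 120°
tan(βl) = -1.74
Z_in = Z_0·(Z_L + jZ_0·tanβl)/(Z_0 + jZ_L·tanβl) = 25.4 + j39.3 Ω
Γ_s = (Z_in − Z_s)/(Z_in + Z_s) = (-24.6 + j39.3)/(75.4 + j39.3), |Γ_s| = 0.545

|Γ| ≈ 0.545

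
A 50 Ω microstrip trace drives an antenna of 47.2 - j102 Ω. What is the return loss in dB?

RL ≈ 2.8 dB

Γ = (-2.8 − j102)/(97.2 − j102), |Γ| = 0.724
RL = −20·log₁₀|Γ| = −20·log₁₀(0.724)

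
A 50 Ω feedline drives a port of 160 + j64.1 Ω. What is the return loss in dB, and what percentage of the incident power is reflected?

Γ = (110 + j64.1)/(210 + j64.1), |Γ| = 0.58
RL = −20·log₁₀(0.58) = 4.73 dB
P_refl/P_inc = |Γ|² = 0.336

RL ≈ 4.73 dB; 33.6% of incident power reflected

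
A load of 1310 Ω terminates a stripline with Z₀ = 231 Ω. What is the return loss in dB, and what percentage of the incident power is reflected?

Γ = (1310 − 231)/(1310 + 231) = 0.7
RL = −20·log₁₀(0.7) = 3.1 dB
P_refl/P_inc = |Γ|² = 0.49

RL ≈ 3.1 dB; 49% of incident power reflected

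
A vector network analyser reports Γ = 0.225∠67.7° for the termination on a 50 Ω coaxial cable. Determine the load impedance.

Z_L = Z_0·(1 + Γ)/(1 − Γ) = 50·(1.09 + j0.208)/(0.915 − j0.208)

Z_L ≈ 53.9 + j23.7 Ω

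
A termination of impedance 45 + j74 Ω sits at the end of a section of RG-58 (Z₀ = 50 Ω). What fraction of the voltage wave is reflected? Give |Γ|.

Γ = (Z_L − Z_0)/(Z_L + Z_0) = (-5 + j74)/(95 + j74)
|Γ| = 74.2/120

|Γ| ≈ 0.616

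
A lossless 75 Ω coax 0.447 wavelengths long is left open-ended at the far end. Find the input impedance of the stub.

βl = 2π × 0.447 = 161°
tan(βl) = -0.346
For an open-ended stub, Z_in = −jZ_0·cot(βl) = −jZ_0/tan(βl)

Z_in ≈ +j217 Ω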